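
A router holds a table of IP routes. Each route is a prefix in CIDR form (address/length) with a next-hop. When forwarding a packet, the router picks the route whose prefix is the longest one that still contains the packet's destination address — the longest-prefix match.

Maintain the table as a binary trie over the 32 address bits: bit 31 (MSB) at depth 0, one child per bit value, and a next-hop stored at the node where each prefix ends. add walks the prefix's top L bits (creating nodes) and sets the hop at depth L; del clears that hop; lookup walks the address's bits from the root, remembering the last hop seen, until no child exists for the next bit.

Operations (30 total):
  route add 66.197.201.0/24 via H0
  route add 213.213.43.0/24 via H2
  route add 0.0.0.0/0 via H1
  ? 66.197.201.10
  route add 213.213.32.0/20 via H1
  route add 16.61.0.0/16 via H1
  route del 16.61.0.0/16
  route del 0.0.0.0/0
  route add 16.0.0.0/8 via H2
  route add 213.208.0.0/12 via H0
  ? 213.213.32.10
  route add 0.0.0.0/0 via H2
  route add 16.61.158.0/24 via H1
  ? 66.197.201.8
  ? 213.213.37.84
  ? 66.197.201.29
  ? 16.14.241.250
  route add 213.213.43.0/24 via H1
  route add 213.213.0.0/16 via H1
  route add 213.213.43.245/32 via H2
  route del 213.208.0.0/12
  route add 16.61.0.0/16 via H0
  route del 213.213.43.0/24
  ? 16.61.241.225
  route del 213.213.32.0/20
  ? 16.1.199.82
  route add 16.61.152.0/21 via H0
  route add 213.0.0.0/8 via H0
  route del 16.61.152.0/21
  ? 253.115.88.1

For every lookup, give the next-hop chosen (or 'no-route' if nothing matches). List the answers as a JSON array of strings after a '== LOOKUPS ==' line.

Process each operation:
  + 66.197.201.0/24 (H0) depth=24
  + 213.213.43.0/24 (H2) depth=24
  + 0.0.0.0/0 (H1) depth=0
  Q 66.197.201.10: descend 010000101100010111001001 ; hops seen [H1,H0] ; pick H0
  + 213.213.32.0/20 (H1) depth=20
  + 16.61.0.0/16 (H1) depth=16
  - 16.61.0.0/16 clear@16
  - 0.0.0.0/0 clear@0
  + 16.0.0.0/8 (H2) depth=8
  + 213.208.0.0/12 (H0) depth=12
  Q 213.213.32.10: descend 11010101110101010010 ; hops seen [H0,H1] ; pick H1
  + 0.0.0.0/0 (H2) depth=0
  + 16.61.158.0/24 (H1) depth=24
  Q 66.197.201.8: descend 010000101100010111001001 ; hops seen [H2,H0] ; pick H0
  Q 213.213.37.84: descend 11010101110101010010 ; hops seen [H2,H0,H1] ; pick H1
  Q 66.197.201.29: descend 010000101100010111001001 ; hops seen [H2,H0] ; pick H0
  Q 16.14.241.250: descend 0001000000 ; hops seen [H2,H2] ; pick H2
  + 213.213.43.0/24 (H1) depth=24
  + 213.213.0.0/16 (H1) depth=16
  + 213.213.43.245/32 (H2) depth=32
  - 213.208.0.0/12 clear@12
  + 16.61.0.0/16 (H0) depth=16
  - 213.213.43.0/24 clear@24
  Q 16.61.241.225: descend 00010000001111011 ; hops seen [H2,H2,H0] ; pick H0
  - 213.213.32.0/20 clear@20
  Q 16.1.199.82: descend 0001000000 ; hops seen [H2,H2] ; pick H2
  + 16.61.152.0/21 (H0) depth=21
  + 213.0.0.0/8 (H0) depth=8
  - 16.61.152.0/21 clear@21
  Q 253.115.88.1: descend 11 ; hops seen [H2] ; pick H2

== LOOKUPS ==
["H0","H1","H0","H1","H0","H2","H0","H2","H2"]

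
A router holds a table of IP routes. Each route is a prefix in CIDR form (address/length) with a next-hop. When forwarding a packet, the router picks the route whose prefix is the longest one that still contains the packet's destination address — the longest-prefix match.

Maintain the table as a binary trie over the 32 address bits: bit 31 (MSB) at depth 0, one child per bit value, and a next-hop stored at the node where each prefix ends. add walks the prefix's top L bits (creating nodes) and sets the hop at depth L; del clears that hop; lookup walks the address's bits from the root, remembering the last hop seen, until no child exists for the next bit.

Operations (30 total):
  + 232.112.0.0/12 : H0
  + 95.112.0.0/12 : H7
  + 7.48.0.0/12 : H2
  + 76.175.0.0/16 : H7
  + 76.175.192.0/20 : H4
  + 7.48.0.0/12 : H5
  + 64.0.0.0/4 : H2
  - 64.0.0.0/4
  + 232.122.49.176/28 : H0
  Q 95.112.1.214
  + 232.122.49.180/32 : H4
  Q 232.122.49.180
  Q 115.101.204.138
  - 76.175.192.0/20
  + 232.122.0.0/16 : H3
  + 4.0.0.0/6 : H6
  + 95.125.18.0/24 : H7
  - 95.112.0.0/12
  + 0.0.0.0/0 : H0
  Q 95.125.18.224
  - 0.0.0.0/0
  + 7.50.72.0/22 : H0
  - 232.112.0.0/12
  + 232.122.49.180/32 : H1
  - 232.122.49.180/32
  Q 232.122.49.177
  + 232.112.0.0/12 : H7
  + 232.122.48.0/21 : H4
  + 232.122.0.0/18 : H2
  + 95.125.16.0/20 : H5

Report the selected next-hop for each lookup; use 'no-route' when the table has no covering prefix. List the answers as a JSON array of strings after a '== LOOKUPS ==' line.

Trace:
  add 232.112.0.0/12 -> H0 at depth 12
  add 95.112.0.0/12 -> H7 at depth 12
  add 7.48.0.0/12 -> H2 at depth 12
  add 76.175.0.0/16 -> H7 at depth 16
  add 76.175.192.0/20 -> H4 at depth 20
  add 7.48.0.0/12 -> H5 at depth 12
  add 64.0.0.0/4 -> H2 at depth 4
  del 64.0.0.0/4 (clear depth 4)
  add 232.122.49.176/28 -> H0 at depth 28
  lookup 95.112.1.214: bits 010111110111 walk d0:-→d1:-→d2:-→d3:-→d4:-→d5:-→d6:-→d7:-→d8:-→d9:-→d10:-→d11:-→d12:H7 -> H7
  add 232.122.49.180/32 -> H4 at depth 32
  lookup 232.122.49.180: bits 11101000011110100011000110110100 walk d0:-→d1:-→d2:-→d3:-→d4:-→d5:-→d6:-→d7:-→d8:-→d9:-→d10:-→d11:-→d12:H0→d13:-→d14:-→d15:-→d16:-→d17:-→d18:-→d19:-→d20:-→d21:-→d22:-→d23:-→d24:-→d25:-→d26:-→d27:-→d28:H0→d29:-→d30:-→d31:-→d32:H4 -> H4
  lookup 115.101.204.138: bits 01 walk d0:-→d1:-→d2:- -> no-route
  del 76.175.192.0/20 (clear depth 20)
  add 232.122.0.0/16 -> H3 at depth 16
  add 4.0.0.0/6 -> H6 at depth 6
  add 95.125.18.0/24 -> H7 at depth 24
  del 95.112.0.0/12 (clear depth 12)
  add 0.0.0.0/0 -> H0 at depth 0
  lookup 95.125.18.224: bits 010111110111110100010010 walk d0:H0→d1:-→d2:-→d3:-→d4:-→d5:-→d6:-→d7:-→d8:-→d9:-→d10:-→d11:-→d12:-→d13:-→d14:-→d15:-→d16:-→d17:-→d18:-→d19:-→d20:-→d21:-→d22:-→d23:-→d24:H7 -> H7
  del 0.0.0.0/0 (clear depth 0)
  add 7.50.72.0/22 -> H0 at depth 22
  del 232.112.0.0/12 (clear depth 12)
  add 232.122.49.180/32 -> H1 at depth 32
  del 232.122.49.180/32 (clear depth 32)
  lookup 232.122.49.177: bits 11101000011110100011000110110 walk d0:-→d1:-→d2:-→d3:-→d4:-→d5:-→d6:-→d7:-→d8:-→d9:-→d10:-→d11:-→d12:-→d13:-→d14:-→d15:-→d16:H3→d17:-→d18:-→d19:-→d20:-→d21:-→d22:-→d23:-→d24:-→d25:-→d26:-→d27:-→d28:H0→d29:- -> H0
  add 232.112.0.0/12 -> H7 at depth 12
  add 232.122.48.0/21 -> H4 at depth 21
  add 232.122.0.0/18 -> H2 at depth 18
  add 95.125.16.0/20 -> H5 at depth 20

== LOOKUPS ==
["H7","H4","no-route","H7","H0"]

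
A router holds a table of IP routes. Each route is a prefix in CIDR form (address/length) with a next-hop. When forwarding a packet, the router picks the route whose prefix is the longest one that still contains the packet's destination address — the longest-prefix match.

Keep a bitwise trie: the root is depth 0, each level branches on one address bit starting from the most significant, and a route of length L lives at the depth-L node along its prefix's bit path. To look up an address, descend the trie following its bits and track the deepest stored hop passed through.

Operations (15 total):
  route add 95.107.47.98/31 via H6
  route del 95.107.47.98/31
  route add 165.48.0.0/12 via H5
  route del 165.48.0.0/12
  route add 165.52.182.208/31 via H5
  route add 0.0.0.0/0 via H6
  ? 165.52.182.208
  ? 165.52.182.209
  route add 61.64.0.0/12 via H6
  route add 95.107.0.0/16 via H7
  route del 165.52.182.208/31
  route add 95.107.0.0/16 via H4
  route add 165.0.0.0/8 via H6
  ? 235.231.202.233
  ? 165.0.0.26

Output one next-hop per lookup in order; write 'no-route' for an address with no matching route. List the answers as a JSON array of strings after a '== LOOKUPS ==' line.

Trace:
  add 95.107.47.98/31 -> H6 at depth 31
  - 95.107.47.98/31 clear@31
  add 165.48.0.0/12 -> H5 at depth 12
  - 165.48.0.0/12 clear@12
  add 165.52.182.208/31 -> H5 at depth 31
  add 0.0.0.0/0 -> H6 at depth 0
  ? 165.52.182.208  path d0:H6→d1:-→d2:-→d3:-→d4:-→d5:-→d6:-→d7:-→d8:-→d9:-→d10:-→d11:-→d12:-→d13:-→d14:-→d15:-→d16:-→d17:-→d18:-→d19:-→d20:-→d21:-→d22:-→d23:-→d24:-→d25:-→d26:-→d27:-→d28:-→d29:-→d30:-→d31:H5  best=H5
  ? 165.52.182.209  path d0:H6→d1:-→d2:-→d3:-→d4:-→d5:-→d6:-→d7:-→d8:-→d9:-→d10:-→d11:-→d12:-→d13:-→d14:-→d15:-→d16:-→d17:-→d18:-→d19:-→d20:-→d21:-→d22:-→d23:-→d24:-→d25:-→d26:-→d27:-→d28:-→d29:-→d30:-→d31:H5  best=H5
  add 61.64.0.0/12 -> H6 at depth 12
  add 95.107.0.0/16 -> H7 at depth 16
  - 165.52.182.208/31 clear@31
  add 95.107.0.0/16 -> H4 at depth 16
  add 165.0.0.0/8 -> H6 at depth 8
  ? 235.231.202.233  path d0:H6→d1:-  best=H6
  ? 165.0.0.26  path d0:H6→d1:-→d2:-→d3:-→d4:-→d5:-→d6:-→d7:-→d8:H6→d9:-→d10:-  best=H6

== LOOKUPS ==
["H5","H5","H6","H6"]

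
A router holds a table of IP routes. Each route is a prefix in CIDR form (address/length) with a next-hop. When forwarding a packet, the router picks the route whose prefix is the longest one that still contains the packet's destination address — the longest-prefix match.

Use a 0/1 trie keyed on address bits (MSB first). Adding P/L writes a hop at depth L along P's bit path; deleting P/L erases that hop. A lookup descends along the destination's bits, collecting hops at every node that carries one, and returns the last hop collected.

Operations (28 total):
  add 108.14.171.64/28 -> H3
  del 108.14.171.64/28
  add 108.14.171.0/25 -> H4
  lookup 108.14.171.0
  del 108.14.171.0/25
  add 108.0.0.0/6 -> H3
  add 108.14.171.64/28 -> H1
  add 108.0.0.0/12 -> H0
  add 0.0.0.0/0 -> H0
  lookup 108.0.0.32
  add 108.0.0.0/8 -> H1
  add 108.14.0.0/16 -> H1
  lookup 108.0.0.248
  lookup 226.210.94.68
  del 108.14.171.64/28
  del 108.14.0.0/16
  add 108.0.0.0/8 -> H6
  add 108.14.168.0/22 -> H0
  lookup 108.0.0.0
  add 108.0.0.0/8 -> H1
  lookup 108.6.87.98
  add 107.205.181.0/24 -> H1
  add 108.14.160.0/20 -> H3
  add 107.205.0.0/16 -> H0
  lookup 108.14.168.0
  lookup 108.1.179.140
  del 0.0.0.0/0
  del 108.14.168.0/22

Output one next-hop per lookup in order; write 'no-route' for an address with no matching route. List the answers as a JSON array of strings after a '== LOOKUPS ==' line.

Apply in order:
  + 108.14.171.64/28 (H3) depth=28
  del 108.14.171.64/28 (clear depth 28)
  + 108.14.171.0/25 (H4) depth=25
  lookup 108.14.171.0: bits 0110110000001110101010110 walk d0:-→d1:-→d2:-→d3:-→d4:-→d5:-→d6:-→d7:-→d8:-→d9:-→d10:-→d11:-→d12:-→d13:-→d14:-→d15:-→d16:-→d17:-→d18:-→d19:-→d20:-→d21:-→d22:-→d23:-→d24:-→d25:H4 -> H4
  del 108.14.171.0/25 (clear depth 25)
  + 108.0.0.0/6 (H3) depth=6
  + 108.14.171.64/28 (H1) depth=28
  + 108.0.0.0/12 (H0) depth=12
  + 0.0.0.0/0 (H0) depth=0
  lookup 108.0.0.32: bits 011011000000 walk d0:H0→d1:-→d2:-→d3:-→d4:-→d5:-→d6:H3→d7:-→d8:-→d9:-→d10:-→d11:-→d12:H0 -> H0
  + 108.0.0.0/8 (H1) depth=8
  + 108.14.0.0/16 (H1) depth=16
  lookup 108.0.0.248: bits 011011000000 walk d0:H0→d1:-→d2:-→d3:-→d4:-→d5:-→d6:H3→d7:-→d8:H1→d9:-→d10:-→d11:-→d12:H0 -> H0
  lookup 226.210.94.68: bits ε walk d0:H0 -> H0
  del 108.14.171.64/28 (clear depth 28)
  del 108.14.0.0/16 (clear depth 16)
  + 108.0.0.0/8 (H6) depth=8
  + 108.14.168.0/22 (H0) depth=22
  lookup 108.0.0.0: bits 011011000000 walk d0:H0→d1:-→d2:-→d3:-→d4:-→d5:-→d6:H3→d7:-→d8:H6→d9:-→d10:-→d11:-→d12:H0 -> H0
  + 108.0.0.0/8 (H1) depth=8
  lookup 108.6.87.98: bits 011011000000 walk d0:H0→d1:-→d2:-→d3:-→d4:-→d5:-→d6:H3→d7:-→d8:H1→d9:-→d10:-→d11:-→d12:H0 -> H0
  + 107.205.181.0/24 (H1) depth=24
  + 108.14.160.0/20 (H3) depth=20
  + 107.205.0.0/16 (H0) depth=16
  lookup 108.14.168.0: bits 0110110000001110101010 walk d0:H0→d1:-→d2:-→d3:-→d4:-→d5:-→d6:H3→d7:-→d8:H1→d9:-→d10:-→d11:-→d12:H0→d13:-→d14:-→d15:-→d16:-→d17:-→d18:-→d19:-→d20:H3→d21:-→d22:H0 -> H0
  lookup 108.1.179.140: bits 011011000000 walk d0:H0→d1:-→d2:-→d3:-→d4:-→d5:-→d6:H3→d7:-→d8:H1→d9:-→d10:-→d11:-→d12:H0 -> H0
  del 0.0.0.0/0 (clear depth 0)
  del 108.14.168.0/22 (clear depth 22)

== LOOKUPS ==
["H4","H0","H0","H0","H0","H0","H0","H0"]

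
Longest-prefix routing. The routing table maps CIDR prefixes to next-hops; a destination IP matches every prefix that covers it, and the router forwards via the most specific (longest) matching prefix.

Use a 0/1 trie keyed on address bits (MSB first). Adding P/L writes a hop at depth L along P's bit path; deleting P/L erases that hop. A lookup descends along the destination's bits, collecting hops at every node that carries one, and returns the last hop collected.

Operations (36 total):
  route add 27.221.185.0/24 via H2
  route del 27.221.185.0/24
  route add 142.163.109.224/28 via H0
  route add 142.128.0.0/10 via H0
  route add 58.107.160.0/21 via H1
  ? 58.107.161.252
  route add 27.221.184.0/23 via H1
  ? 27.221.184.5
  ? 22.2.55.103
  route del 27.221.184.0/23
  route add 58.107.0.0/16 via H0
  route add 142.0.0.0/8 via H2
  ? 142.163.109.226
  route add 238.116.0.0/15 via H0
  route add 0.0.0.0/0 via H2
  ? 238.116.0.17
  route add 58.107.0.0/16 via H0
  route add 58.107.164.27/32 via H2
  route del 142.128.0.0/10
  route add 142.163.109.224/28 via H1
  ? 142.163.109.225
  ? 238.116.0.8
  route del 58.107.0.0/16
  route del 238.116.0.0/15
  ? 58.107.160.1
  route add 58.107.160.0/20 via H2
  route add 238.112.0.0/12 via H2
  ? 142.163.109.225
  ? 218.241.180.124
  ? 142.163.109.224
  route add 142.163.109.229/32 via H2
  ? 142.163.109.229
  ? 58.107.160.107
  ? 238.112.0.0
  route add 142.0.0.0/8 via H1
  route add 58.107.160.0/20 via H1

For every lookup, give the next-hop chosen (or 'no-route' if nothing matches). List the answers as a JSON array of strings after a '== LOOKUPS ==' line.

Process each operation:
  + 27.221.185.0/24 (H2) depth=24
  del 27.221.185.0/24 (clear depth 24)
  + 142.163.109.224/28 (H0) depth=28
  + 142.128.0.0/10 (H0) depth=10
  + 58.107.160.0/21 (H1) depth=21
  Q 58.107.161.252: descend 001110100110101110100 ; hops seen [H1] ; pick H1
  + 27.221.184.0/23 (H1) depth=23
  Q 27.221.184.5: descend 00011011110111011011100 ; hops seen [H1] ; pick H1
  Q 22.2.55.103: descend 0001 ; hops seen [∅] ; pick no-route
  del 27.221.184.0/23 (clear depth 23)
  + 58.107.0.0/16 (H0) depth=16
  + 142.0.0.0/8 (H2) depth=8
  Q 142.163.109.226: descend 1000111010100011011011011110 ; hops seen [H2,H0,H0] ; pick H0
  + 238.116.0.0/15 (H0) depth=15
  + 0.0.0.0/0 (H2) depth=0
  Q 238.116.0.17: descend 111011100111010 ; hops seen [H2,H0] ; pick H0
  + 58.107.0.0/16 (H0) depth=16
  + 58.107.164.27/32 (H2) depth=32
  del 142.128.0.0/10 (clear depth 10)
  + 142.163.109.224/28 (H1) depth=28
  Q 142.163.109.225: descend 1000111010100011011011011110 ; hops seen [H2,H2,H1] ; pick H1
  Q 238.116.0.8: descend 111011100111010 ; hops seen [H2,H0] ; pick H0
  del 58.107.0.0/16 (clear depth 16)
  del 238.116.0.0/15 (clear depth 15)
  Q 58.107.160.1: descend 001110100110101110100 ; hops seen [H2,H1] ; pick H1
  + 58.107.160.0/20 (H2) depth=20
  + 238.112.0.0/12 (H2) depth=12
  Q 142.163.109.225: descend 1000111010100011011011011110 ; hops seen [H2,H2,H1] ; pick H1
  Q 218.241.180.124: descend 11 ; hops seen [H2] ; pick H2
  Q 142.163.109.224: descend 1000111010100011011011011110 ; hops seen [H2,H2,H1] ; pick H1
  + 142.163.109.229/32 (H2) depth=32
  Q 142.163.109.229: descend 10001110101000110110110111100101 ; hops seen [H2,H2,H1,H2] ; pick H2
  Q 58.107.160.107: descend 001110100110101110100 ; hops seen [H2,H2,H1] ; pick H1
  Q 238.112.0.0: descend 1110111001110 ; hops seen [H2,H2] ; pick H2
  + 142.0.0.0/8 (H1) depth=8
  + 58.107.160.0/20 (H1) depth=20

== LOOKUPS ==
["H1","H1","no-route","H0","H0","H1","H0","H1","H1","H2","H1","H2","H1","H2"]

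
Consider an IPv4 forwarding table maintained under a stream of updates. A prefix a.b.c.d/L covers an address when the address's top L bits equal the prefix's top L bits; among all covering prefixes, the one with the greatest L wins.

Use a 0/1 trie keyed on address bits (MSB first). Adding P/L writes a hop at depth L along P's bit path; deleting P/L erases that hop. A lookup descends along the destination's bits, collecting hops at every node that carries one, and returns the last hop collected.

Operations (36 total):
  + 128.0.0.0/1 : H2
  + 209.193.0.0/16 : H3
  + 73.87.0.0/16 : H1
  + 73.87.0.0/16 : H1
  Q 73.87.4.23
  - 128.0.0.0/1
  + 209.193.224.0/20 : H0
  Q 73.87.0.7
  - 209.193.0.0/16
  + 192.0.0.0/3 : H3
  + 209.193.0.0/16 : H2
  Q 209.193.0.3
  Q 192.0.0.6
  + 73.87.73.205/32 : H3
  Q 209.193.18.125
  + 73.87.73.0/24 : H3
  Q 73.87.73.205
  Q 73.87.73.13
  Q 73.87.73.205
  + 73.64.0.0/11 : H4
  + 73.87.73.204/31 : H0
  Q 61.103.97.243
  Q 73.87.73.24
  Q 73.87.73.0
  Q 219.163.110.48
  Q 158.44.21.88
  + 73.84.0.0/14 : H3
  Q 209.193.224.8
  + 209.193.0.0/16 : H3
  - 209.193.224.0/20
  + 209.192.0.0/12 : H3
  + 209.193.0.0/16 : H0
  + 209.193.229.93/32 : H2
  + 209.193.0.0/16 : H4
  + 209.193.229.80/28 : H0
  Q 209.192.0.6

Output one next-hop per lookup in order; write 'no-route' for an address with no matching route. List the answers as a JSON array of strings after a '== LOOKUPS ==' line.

Trace:
  + 128.0.0.0/1 (H2) depth=1
  + 209.193.0.0/16 (H3) depth=16
  + 73.87.0.0/16 (H1) depth=16
  + 73.87.0.0/16 (H1) depth=16
  ? 73.87.4.23  path d0:-→d1:-→d2:-→d3:-→d4:-→d5:-→d6:-→d7:-→d8:-→d9:-→d10:-→d11:-→d12:-→d13:-→d14:-→d15:-→d16:H1  best=H1
  del 128.0.0.0/1 (clear depth 1)
  + 209.193.224.0/20 (H0) depth=20
  ? 73.87.0.7  path d0:-→d1:-→d2:-→d3:-→d4:-→d5:-→d6:-→d7:-→d8:-→d9:-→d10:-→d11:-→d12:-→d13:-→d14:-→d15:-→d16:H1  best=H1
  del 209.193.0.0/16 (clear depth 16)
  + 192.0.0.0/3 (H3) depth=3
  + 209.193.0.0/16 (H2) depth=16
  ? 209.193.0.3  path d0:-→d1:-→d2:-→d3:H3→d4:-→d5:-→d6:-→d7:-→d8:-→d9:-→d10:-→d11:-→d12:-→d13:-→d14:-→d15:-→d16:H2  best=H2
  ? 192.0.0.6  path d0:-→d1:-→d2:-→d3:H3  best=H3
  + 73.87.73.205/32 (H3) depth=32
  ? 209.193.18.125  path d0:-→d1:-→d2:-→d3:H3→d4:-→d5:-→d6:-→d7:-→d8:-→d9:-→d10:-→d11:-→d12:-→d13:-→d14:-→d15:-→d16:H2  best=H2
  + 73.87.73.0/24 (H3) depth=24
  ? 73.87.73.205  path d0:-→d1:-→d2:-→d3:-→d4:-→d5:-→d6:-→d7:-→d8:-→d9:-→d10:-→d11:-→d12:-→d13:-→d14:-→d15:-→d16:H1→d17:-→d18:-→d19:-→d20:-→d21:-→d22:-→d23:-→d24:H3→d25:-→d26:-→d27:-→d28:-→d29:-→d30:-→d31:-→d32:H3  best=H3
  ? 73.87.73.13  path d0:-→d1:-→d2:-→d3:-→d4:-→d5:-→d6:-→d7:-→d8:-→d9:-→d10:-→d11:-→d12:-→d13:-→d14:-→d15:-→d16:H1→d17:-→d18:-→d19:-→d20:-→d21:-→d22:-→d23:-→d24:H3  best=H3
  ? 73.87.73.205  path d0:-→d1:-→d2:-→d3:-→d4:-→d5:-→d6:-→d7:-→d8:-→d9:-→d10:-→d11:-→d12:-→d13:-→d14:-→d15:-→d16:H1→d17:-→d18:-→d19:-→d20:-→d21:-→d22:-→d23:-→d24:H3→d25:-→d26:-→d27:-→d28:-→d29:-→d30:-→d31:-→d32:H3  best=H3
  + 73.64.0.0/11 (H4) depth=11
  + 73.87.73.204/31 (H0) depth=31
  ? 61.103.97.243  path d0:-→d1:-  best=no-route
  ? 73.87.73.24  path d0:-→d1:-→d2:-→d3:-→d4:-→d5:-→d6:-→d7:-→d8:-→d9:-→d10:-→d11:H4→d12:-→d13:-→d14:-→d15:-→d16:H1→d17:-→d18:-→d19:-→d20:-→d21:-→d22:-→d23:-→d24:H3  best=H3
  ? 73.87.73.0  path d0:-→d1:-→d2:-→d3:-→d4:-→d5:-→d6:-→d7:-→d8:-→d9:-→d10:-→d11:H4→d12:-→d13:-→d14:-→d15:-→d16:H1→d17:-→d18:-→d19:-→d20:-→d21:-→d22:-→d23:-→d24:H3  best=H3
  ? 219.163.110.48  path d0:-→d1:-→d2:-→d3:H3→d4:-  best=H3
  ? 158.44.21.88  path d0:-→d1:-  best=no-route
  + 73.84.0.0/14 (H3) depth=14
  ? 209.193.224.8  path d0:-→d1:-→d2:-→d3:H3→d4:-→d5:-→d6:-→d7:-→d8:-→d9:-→d10:-→d11:-→d12:-→d13:-→d14:-→d15:-→d16:H2→d17:-→d18:-→d19:-→d20:H0  best=H0
  + 209.193.0.0/16 (H3) depth=16
  del 209.193.224.0/20 (clear depth 20)
  + 209.192.0.0/12 (H3) depth=12
  + 209.193.0.0/16 (H0) depth=16
  + 209.193.229.93/32 (H2) depth=32
  + 209.193.0.0/16 (H4) depth=16
  + 209.193.229.80/28 (H0) depth=28
  ? 209.192.0.6  path d0:-→d1:-→d2:-→d3:H3→d4:-→d5:-→d6:-→d7:-→d8:-→d9:-→d10:-→d11:-→d12:H3→d13:-→d14:-→d15:-  best=H3

== LOOKUPS ==
["H1","H1","H2","H3","H2","H3","H3","H3","no-route","H3","H3","H3","no-route","H0","H3"]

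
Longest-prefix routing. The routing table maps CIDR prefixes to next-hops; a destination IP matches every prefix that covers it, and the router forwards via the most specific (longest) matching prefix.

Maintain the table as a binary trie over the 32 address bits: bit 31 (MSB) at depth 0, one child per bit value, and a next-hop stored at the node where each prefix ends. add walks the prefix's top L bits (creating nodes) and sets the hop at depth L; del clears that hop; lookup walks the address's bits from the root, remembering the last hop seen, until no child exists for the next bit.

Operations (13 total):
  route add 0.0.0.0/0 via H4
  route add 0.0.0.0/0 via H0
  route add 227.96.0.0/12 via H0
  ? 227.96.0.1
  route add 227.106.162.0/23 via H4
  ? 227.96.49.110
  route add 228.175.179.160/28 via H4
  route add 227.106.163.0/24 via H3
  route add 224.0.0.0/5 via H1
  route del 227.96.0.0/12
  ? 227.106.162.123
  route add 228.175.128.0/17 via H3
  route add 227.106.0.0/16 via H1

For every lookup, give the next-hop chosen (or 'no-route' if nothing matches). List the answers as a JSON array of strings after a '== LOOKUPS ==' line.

Trace:
  + 0.0.0.0/0 (H4) depth=0
  + 0.0.0.0/0 (H0) depth=0
  + 227.96.0.0/12 (H0) depth=12
  lookup 227.96.0.1: bits 111000110110 walk d0:H0→d1:-→d2:-→d3:-→d4:-→d5:-→d6:-→d7:-→d8:-→d9:-→d10:-→d11:-→d12:H0 -> H0
  + 227.106.162.0/23 (H4) depth=23
  lookup 227.96.49.110: bits 111000110110 walk d0:H0→d1:-→d2:-→d3:-→d4:-→d5:-→d6:-→d7:-→d8:-→d9:-→d10:-→d11:-→d12:H0 -> H0
  + 228.175.179.160/28 (H4) depth=28
  + 227.106.163.0/24 (H3) depth=24
  + 224.0.0.0/5 (H1) depth=5
  del 227.96.0.0/12 (clear depth 12)
  lookup 227.106.162.123: bits 11100011011010101010001 walk d0:H0→d1:-→d2:-→d3:-→d4:-→d5:H1→d6:-→d7:-→d8:-→d9:-→d10:-→d11:-→d12:-→d13:-→d14:-→d15:-→d16:-→d17:-→d18:-→d19:-→d20:-→d21:-→d22:-→d23:H4 -> H4
  + 228.175.128.0/17 (H3) depth=17
  + 227.106.0.0/16 (H1) depth=16

== LOOKUPS ==
["H0","H0","H4"]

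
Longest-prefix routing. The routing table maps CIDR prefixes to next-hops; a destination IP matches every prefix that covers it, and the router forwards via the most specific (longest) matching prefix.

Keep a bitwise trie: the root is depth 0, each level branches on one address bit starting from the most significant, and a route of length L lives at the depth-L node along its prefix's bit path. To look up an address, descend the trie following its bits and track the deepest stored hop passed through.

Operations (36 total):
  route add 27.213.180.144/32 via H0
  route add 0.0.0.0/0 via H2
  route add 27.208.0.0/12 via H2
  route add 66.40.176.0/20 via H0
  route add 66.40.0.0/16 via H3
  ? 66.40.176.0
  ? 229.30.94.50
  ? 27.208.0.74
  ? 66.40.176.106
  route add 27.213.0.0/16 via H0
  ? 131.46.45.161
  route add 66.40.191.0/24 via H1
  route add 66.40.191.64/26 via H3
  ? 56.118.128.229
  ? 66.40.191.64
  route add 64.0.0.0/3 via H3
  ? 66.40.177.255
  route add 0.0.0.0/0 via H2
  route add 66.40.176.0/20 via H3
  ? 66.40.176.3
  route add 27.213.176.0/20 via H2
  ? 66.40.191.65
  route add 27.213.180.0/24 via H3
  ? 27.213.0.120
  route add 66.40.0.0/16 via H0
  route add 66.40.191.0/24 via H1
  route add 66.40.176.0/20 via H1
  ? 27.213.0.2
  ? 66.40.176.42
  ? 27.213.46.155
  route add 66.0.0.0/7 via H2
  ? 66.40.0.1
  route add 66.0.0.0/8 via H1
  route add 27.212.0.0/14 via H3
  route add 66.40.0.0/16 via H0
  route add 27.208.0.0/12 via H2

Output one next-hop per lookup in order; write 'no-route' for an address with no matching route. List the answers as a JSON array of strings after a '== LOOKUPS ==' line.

Process each operation:
  + 27.213.180.144/32 (H0) depth=32
  + 0.0.0.0/0 (H2) depth=0
  + 27.208.0.0/12 (H2) depth=12
  + 66.40.176.0/20 (H0) depth=20
  + 66.40.0.0/16 (H3) depth=16
  Q 66.40.176.0: descend 01000010001010001011 ; hops seen [H2,H3,H0] ; pick H0
  Q 229.30.94.50: descend ε ; hops seen [H2] ; pick H2
  Q 27.208.0.74: descend 0001101111010 ; hops seen [H2,H2] ; pick H2
  Q 66.40.176.106: descend 01000010001010001011 ; hops seen [H2,H3,H0] ; pick H0
  + 27.213.0.0/16 (H0) depth=16
  Q 131.46.45.161: descend ε ; hops seen [H2] ; pick H2
  + 66.40.191.0/24 (H1) depth=24
  + 66.40.191.64/26 (H3) depth=26
  Q 56.118.128.229: descend 00 ; hops seen [H2] ; pick H2
  Q 66.40.191.64: descend 01000010001010001011111101 ; hops seen [H2,H3,H0,H1,H3] ; pick H3
  + 64.0.0.0/3 (H3) depth=3
  Q 66.40.177.255: descend 01000010001010001011 ; hops seen [H2,H3,H3,H0] ; pick H0
  + 0.0.0.0/0 (H2) depth=0
  + 66.40.176.0/20 (H3) depth=20
  Q 66.40.176.3: descend 01000010001010001011 ; hops seen [H2,H3,H3,H3] ; pick H3
  + 27.213.176.0/20 (H2) depth=20
  Q 66.40.191.65: descend 01000010001010001011111101 ; hops seen [H2,H3,H3,H3,H1,H3] ; pick H3
  + 27.213.180.0/24 (H3) depth=24
  Q 27.213.0.120: descend 0001101111010101 ; hops seen [H2,H2,H0] ; pick H0
  + 66.40.0.0/16 (H0) depth=16
  + 66.40.191.0/24 (H1) depth=24
  + 66.40.176.0/20 (H1) depth=20
  Q 27.213.0.2: descend 0001101111010101 ; hops seen [H2,H2,H0] ; pick H0
  Q 66.40.176.42: descend 01000010001010001011 ; hops seen [H2,H3,H0,H1] ; pick H1
  Q 27.213.46.155: descend 0001101111010101 ; hops seen [H2,H2,H0] ; pick H0
  + 66.0.0.0/7 (H2) depth=7
  Q 66.40.0.1: descend 0100001000101000 ; hops seen [H2,H3,H2,H0] ; pick H0
  + 66.0.0.0/8 (H1) depth=8
  + 27.212.0.0/14 (H3) depth=14
  + 66.40.0.0/16 (H0) depth=16
  + 27.208.0.0/12 (H2) depth=12

== LOOKUPS ==
["H0","H2","H2","H0","H2","H2","H3","H0","H3","H3","H0","H0","H1","H0","H0"]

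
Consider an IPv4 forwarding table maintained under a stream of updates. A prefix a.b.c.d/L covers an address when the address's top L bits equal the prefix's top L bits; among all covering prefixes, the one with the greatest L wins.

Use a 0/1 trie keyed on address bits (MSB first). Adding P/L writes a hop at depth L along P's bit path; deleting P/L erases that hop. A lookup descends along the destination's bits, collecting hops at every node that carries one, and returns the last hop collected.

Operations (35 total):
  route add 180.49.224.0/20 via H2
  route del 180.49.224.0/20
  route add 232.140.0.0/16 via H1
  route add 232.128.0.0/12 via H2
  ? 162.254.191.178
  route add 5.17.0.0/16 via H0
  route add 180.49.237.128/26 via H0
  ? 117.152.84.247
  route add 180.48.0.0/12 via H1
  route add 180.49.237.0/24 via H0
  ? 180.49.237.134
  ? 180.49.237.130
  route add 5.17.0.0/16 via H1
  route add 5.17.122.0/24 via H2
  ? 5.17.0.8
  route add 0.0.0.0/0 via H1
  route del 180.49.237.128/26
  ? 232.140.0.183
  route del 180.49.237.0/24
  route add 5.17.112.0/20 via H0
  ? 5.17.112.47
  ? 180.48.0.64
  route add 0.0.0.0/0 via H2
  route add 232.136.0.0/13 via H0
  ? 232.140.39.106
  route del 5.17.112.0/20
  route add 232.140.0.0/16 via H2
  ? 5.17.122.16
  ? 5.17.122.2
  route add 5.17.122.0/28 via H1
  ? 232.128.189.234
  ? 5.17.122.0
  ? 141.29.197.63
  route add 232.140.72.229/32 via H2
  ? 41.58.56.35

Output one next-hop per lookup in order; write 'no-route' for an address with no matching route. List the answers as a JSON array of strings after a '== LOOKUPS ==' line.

Process each operation:
  + 180.49.224.0/20 (H2) depth=20
  - 180.49.224.0/20 clear@20
  + 232.140.0.0/16 (H1) depth=16
  + 232.128.0.0/12 (H2) depth=12
  lookup 162.254.191.178: bits 101 walk d0:-→d1:-→d2:-→d3:- -> no-route
  + 5.17.0.0/16 (H0) depth=16
  + 180.49.237.128/26 (H0) depth=26
  lookup 117.152.84.247: bits 0 walk d0:-→d1:- -> no-route
  + 180.48.0.0/12 (H1) depth=12
  + 180.49.237.0/24 (H0) depth=24
  lookup 180.49.237.134: bits 10110100001100011110110110 walk d0:-→d1:-→d2:-→d3:-→d4:-→d5:-→d6:-→d7:-→d8:-→d9:-→d10:-→d11:-→d12:H1→d13:-→d14:-→d15:-→d16:-→d17:-→d18:-→d19:-→d20:-→d21:-→d22:-→d23:-→d24:H0→d25:-→d26:H0 -> H0
  lookup 180.49.237.130: bits 10110100001100011110110110 walk d0:-→d1:-→d2:-→d3:-→d4:-→d5:-→d6:-→d7:-→d8:-→d9:-→d10:-→d11:-→d12:H1→d13:-→d14:-→d15:-→d16:-→d17:-→d18:-→d19:-→d20:-→d21:-→d22:-→d23:-→d24:H0→d25:-→d26:H0 -> H0
  + 5.17.0.0/16 (H1) depth=16
  + 5.17.122.0/24 (H2) depth=24
  lookup 5.17.0.8: bits 00000101000100010 walk d0:-→d1:-→d2:-→d3:-→d4:-→d5:-→d6:-→d7:-→d8:-→d9:-→d10:-→d11:-→d12:-→d13:-→d14:-→d15:-→d16:H1→d17:- -> H1
  + 0.0.0.0/0 (H1) depth=0
  - 180.49.237.128/26 clear@26
  lookup 232.140.0.183: bits 1110100010001100 walk d0:H1→d1:-→d2:-→d3:-→d4:-→d5:-→d6:-→d7:-→d8:-→d9:-→d10:-→d11:-→d12:H2→d13:-→d14:-→d15:-→d16:H1 -> H1
  - 180.49.237.0/24 clear@24
  + 5.17.112.0/20 (H0) depth=20
  lookup 5.17.112.47: bits 00000101000100010111 walk d0:H1→d1:-→d2:-→d3:-→d4:-→d5:-→d6:-→d7:-→d8:-→d9:-→d10:-→d11:-→d12:-→d13:-→d14:-→d15:-→d16:H1→d17:-→d18:-→d19:-→d20:H0 -> H0
  lookup 180.48.0.64: bits 101101000011000 walk d0:H1→d1:-→d2:-→d3:-→d4:-→d5:-→d6:-→d7:-→d8:-→d9:-→d10:-→d11:-→d12:H1→d13:-→d14:-→d15:- -> H1
  + 0.0.0.0/0 (H2) depth=0
  + 232.136.0.0/13 (H0) depth=13
  lookup 232.140.39.106: bits 1110100010001100 walk d0:H2→d1:-→d2:-→d3:-→d4:-→d5:-→d6:-→d7:-→d8:-→d9:-→d10:-→d11:-→d12:H2→d13:H0→d14:-→d15:-→d16:H1 -> H1
  - 5.17.112.0/20 clear@20
  + 232.140.0.0/16 (H2) depth=16
  lookup 5.17.122.16: bits 000001010001000101111010 walk d0:H2→d1:-→d2:-→d3:-→d4:-→d5:-→d6:-→d7:-→d8:-→d9:-→d10:-→d11:-→d12:-→d13:-→d14:-→d15:-→d16:H1→d17:-→d18:-→d19:-→d20:-→d21:-→d22:-→d23:-→d24:H2 -> H2
  lookup 5.17.122.2: bits 000001010001000101111010 walk d0:H2→d1:-→d2:-→d3:-→d4:-→d5:-→d6:-→d7:-→d8:-→d9:-→d10:-→d11:-→d12:-→d13:-→d14:-→d15:-→d16:H1→d17:-→d18:-→d19:-→d20:-→d21:-→d22:-→d23:-→d24:H2 -> H2
  + 5.17.122.0/28 (H1) depth=28
  lookup 232.128.189.234: bits 111010001000 walk d0:H2→d1:-→d2:-→d3:-→d4:-→d5:-→d6:-→d7:-→d8:-→d9:-→d10:-→d11:-→d12:H2 -> H2
  lookup 5.17.122.0: bits 0000010100010001011110100000 walk d0:H2→d1:-→d2:-→d3:-→d4:-→d5:-→d6:-→d7:-→d8:-→d9:-→d10:-→d11:-→d12:-→d13:-→d14:-→d15:-→d16:H1→d17:-→d18:-→d19:-→d20:-→d21:-→d22:-→d23:-→d24:H2→d25:-→d26:-→d27:-→d28:H1 -> H1
  lookup 141.29.197.63: bits 10 walk d0:H2→d1:-→d2:- -> H2
  + 232.140.72.229/32 (H2) depth=32
  lookup 41.58.56.35: bits 00 walk d0:H2→d1:-→d2:- -> H2

== LOOKUPS ==
["no-route","no-route","H0","H0","H1","H1","H0","H1","H1","H2","H2","H2","H1","H2","H2"]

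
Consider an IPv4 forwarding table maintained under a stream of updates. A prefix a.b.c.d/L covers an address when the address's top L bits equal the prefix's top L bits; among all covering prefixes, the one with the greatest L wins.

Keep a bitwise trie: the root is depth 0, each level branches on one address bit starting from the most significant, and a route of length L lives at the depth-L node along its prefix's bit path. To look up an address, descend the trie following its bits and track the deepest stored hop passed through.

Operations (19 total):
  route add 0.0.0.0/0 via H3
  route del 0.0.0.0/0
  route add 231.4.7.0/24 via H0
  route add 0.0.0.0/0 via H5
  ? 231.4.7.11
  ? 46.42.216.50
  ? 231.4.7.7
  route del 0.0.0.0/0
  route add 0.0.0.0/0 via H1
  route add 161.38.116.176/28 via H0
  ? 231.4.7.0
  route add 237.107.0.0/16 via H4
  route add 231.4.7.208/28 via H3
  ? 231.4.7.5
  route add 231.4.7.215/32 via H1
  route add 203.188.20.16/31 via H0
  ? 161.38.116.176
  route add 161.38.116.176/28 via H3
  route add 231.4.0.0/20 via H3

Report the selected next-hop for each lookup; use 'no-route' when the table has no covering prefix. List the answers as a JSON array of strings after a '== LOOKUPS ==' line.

Trace:
  + 0.0.0.0/0 (H3) depth=0
  - 0.0.0.0/0 clear@0
  + 231.4.7.0/24 (H0) depth=24
  + 0.0.0.0/0 (H5) depth=0
  lookup 231.4.7.11: bits 111001110000010000000111 walk d0:H5→d1:-→d2:-→d3:-→d4:-→d5:-→d6:-→d7:-→d8:-→d9:-→d10:-→d11:-→d12:-→d13:-→d14:-→d15:-→d16:-→d17:-→d18:-→d19:-→d20:-→d21:-→d22:-→d23:-→d24:H0 -> H0
  lookup 46.42.216.50: bits ε walk d0:H5 -> H5
  lookup 231.4.7.7: bits 111001110000010000000111 walk d0:H5→d1:-→d2:-→d3:-→d4:-→d5:-→d6:-→d7:-→d8:-→d9:-→d10:-→d11:-→d12:-→d13:-→d14:-→d15:-→d16:-→d17:-→d18:-→d19:-→d20:-→d21:-→d22:-→d23:-→d24:H0 -> H0
  - 0.0.0.0/0 clear@0
  + 0.0.0.0/0 (H1) depth=0
  + 161.38.116.176/28 (H0) depth=28
  lookup 231.4.7.0: bits 111001110000010000000111 walk d0:H1→d1:-→d2:-→d3:-→d4:-→d5:-→d6:-→d7:-→d8:-→d9:-→d10:-→d11:-→d12:-→d13:-→d14:-→d15:-→d16:-→d17:-→d18:-→d19:-→d20:-→d21:-→d22:-→d23:-→d24:H0 -> H0
  + 237.107.0.0/16 (H4) depth=16
  + 231.4.7.208/28 (H3) depth=28
  lookup 231.4.7.5: bits 111001110000010000000111 walk d0:H1→d1:-→d2:-→d3:-→d4:-→d5:-→d6:-→d7:-→d8:-→d9:-→d10:-→d11:-→d12:-→d13:-→d14:-→d15:-→d16:-→d17:-→d18:-→d19:-→d20:-→d21:-→d22:-→d23:-→d24:H0 -> H0
  + 231.4.7.215/32 (H1) depth=32
  + 203.188.20.16/31 (H0) depth=31
  lookup 161.38.116.176: bits 1010000100100110011101001011 walk d0:H1→d1:-→d2:-→d3:-→d4:-→d5:-→d6:-→d7:-→d8:-→d9:-→d10:-→d11:-→d12:-→d13:-→d14:-→d15:-→d16:-→d17:-→d18:-→d19:-→d20:-→d21:-→d22:-→d23:-→d24:-→d25:-→d26:-→d27:-→d28:H0 -> H0
  + 161.38.116.176/28 (H3) depth=28
  + 231.4.0.0/20 (H3) depth=20

== LOOKUPS ==
["H0","H5","H0","H0","H0","H0"]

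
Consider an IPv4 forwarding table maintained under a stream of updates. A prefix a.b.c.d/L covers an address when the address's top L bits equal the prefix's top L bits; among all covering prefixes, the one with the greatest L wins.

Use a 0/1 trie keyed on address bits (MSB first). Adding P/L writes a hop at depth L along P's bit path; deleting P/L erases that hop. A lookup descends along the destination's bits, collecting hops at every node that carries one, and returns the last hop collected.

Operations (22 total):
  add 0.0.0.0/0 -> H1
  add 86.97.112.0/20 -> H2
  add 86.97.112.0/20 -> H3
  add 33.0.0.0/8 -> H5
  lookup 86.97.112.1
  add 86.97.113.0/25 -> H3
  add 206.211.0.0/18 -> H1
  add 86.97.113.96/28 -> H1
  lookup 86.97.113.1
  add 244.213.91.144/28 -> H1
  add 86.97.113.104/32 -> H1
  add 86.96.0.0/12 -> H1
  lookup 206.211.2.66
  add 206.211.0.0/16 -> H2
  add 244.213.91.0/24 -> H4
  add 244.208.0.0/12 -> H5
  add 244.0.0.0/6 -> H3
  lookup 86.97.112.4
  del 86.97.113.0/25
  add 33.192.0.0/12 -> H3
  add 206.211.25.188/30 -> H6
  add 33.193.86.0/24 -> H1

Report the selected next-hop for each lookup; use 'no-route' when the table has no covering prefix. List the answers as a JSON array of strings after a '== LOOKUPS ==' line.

Process each operation:
  add 0.0.0.0/0 -> H1 at depth 0
  add 86.97.112.0/20 -> H2 at depth 20
  add 86.97.112.0/20 -> H3 at depth 20
  add 33.0.0.0/8 -> H5 at depth 8
  ? 86.97.112.1  path d0:H1→d1:-→d2:-→d3:-→d4:-→d5:-→d6:-→d7:-→d8:-→d9:-→d10:-→d11:-→d12:-→d13:-→d14:-→d15:-→d16:-→d17:-→d18:-→d19:-→d20:H3  best=H3
  add 86.97.113.0/25 -> H3 at depth 25
  add 206.211.0.0/18 -> H1 at depth 18
  add 86.97.113.96/28 -> H1 at depth 28
  ? 86.97.113.1  path d0:H1→d1:-→d2:-→d3:-→d4:-→d5:-→d6:-→d7:-→d8:-→d9:-→d10:-→d11:-→d12:-→d13:-→d14:-→d15:-→d16:-→d17:-→d18:-→d19:-→d20:H3→d21:-→d22:-→d23:-→d24:-→d25:H3  best=H3
  add 244.213.91.144/28 -> H1 at depth 28
  add 86.97.113.104/32 -> H1 at depth 32
  add 86.96.0.0/12 -> H1 at depth 12
  ? 206.211.2.66  path d0:H1→d1:-→d2:-→d3:-→d4:-→d5:-→d6:-→d7:-→d8:-→d9:-→d10:-→d11:-→d12:-→d13:-→d14:-→d15:-→d16:-→d17:-→d18:H1  best=H1
  add 206.211.0.0/16 -> H2 at depth 16
  add 244.213.91.0/24 -> H4 at depth 24
  add 244.208.0.0/12 -> H5 at depth 12
  add 244.0.0.0/6 -> H3 at depth 6
  ? 86.97.112.4  path d0:H1→d1:-→d2:-→d3:-→d4:-→d5:-→d6:-→d7:-→d8:-→d9:-→d10:-→d11:-→d12:H1→d13:-→d14:-→d15:-→d16:-→d17:-→d18:-→d19:-→d20:H3→d21:-→d22:-→d23:-  best=H3
  del 86.97.113.0/25 (clear depth 25)
  add 33.192.0.0/12 -> H3 at depth 12
  add 206.211.25.188/30 -> H6 at depth 30
  add 33.193.86.0/24 -> H1 at depth 24

== LOOKUPS ==
["H3","H3","H1","H3"]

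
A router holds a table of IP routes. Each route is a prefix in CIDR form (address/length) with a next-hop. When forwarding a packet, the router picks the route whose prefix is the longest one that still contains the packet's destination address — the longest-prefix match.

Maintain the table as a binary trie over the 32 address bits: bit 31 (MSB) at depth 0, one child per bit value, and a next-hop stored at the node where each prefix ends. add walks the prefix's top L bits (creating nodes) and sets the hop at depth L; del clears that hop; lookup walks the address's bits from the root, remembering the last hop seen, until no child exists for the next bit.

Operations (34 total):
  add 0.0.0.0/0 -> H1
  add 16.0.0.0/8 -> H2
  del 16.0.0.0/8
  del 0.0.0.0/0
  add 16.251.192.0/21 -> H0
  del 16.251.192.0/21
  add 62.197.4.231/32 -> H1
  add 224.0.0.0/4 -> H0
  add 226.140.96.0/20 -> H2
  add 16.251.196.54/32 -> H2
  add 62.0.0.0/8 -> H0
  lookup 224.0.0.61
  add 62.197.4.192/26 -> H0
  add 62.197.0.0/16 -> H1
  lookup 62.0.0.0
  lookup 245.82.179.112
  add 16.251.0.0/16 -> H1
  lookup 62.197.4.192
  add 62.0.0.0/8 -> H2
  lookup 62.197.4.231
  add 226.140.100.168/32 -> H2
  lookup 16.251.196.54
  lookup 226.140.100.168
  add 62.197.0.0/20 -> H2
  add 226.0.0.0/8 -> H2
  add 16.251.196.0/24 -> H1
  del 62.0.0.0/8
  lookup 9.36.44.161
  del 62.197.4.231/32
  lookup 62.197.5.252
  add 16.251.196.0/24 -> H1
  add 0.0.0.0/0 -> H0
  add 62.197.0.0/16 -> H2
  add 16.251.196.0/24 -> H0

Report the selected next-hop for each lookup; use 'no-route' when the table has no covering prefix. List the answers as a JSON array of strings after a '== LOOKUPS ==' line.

Trace:
  add 0.0.0.0/0 -> H1 at depth 0
  add 16.0.0.0/8 -> H2 at depth 8
  - 16.0.0.0/8 clear@8
  - 0.0.0.0/0 clear@0
  add 16.251.192.0/21 -> H0 at depth 21
  - 16.251.192.0/21 clear@21
  add 62.197.4.231/32 -> H1 at depth 32
  add 224.0.0.0/4 -> H0 at depth 4
  add 226.140.96.0/20 -> H2 at depth 20
  add 16.251.196.54/32 -> H2 at depth 32
  add 62.0.0.0/8 -> H0 at depth 8
  lookup 224.0.0.61: bits 111000 walk d0:-→d1:-→d2:-→d3:-→d4:H0→d5:-→d6:- -> H0
  add 62.197.4.192/26 -> H0 at depth 26
  add 62.197.0.0/16 -> H1 at depth 16
  lookup 62.0.0.0: bits 00111110 walk d0:-→d1:-→d2:-→d3:-→d4:-→d5:-→d6:-→d7:-→d8:H0 -> H0
  lookup 245.82.179.112: bits 111 walk d0:-→d1:-→d2:-→d3:- -> no-route
  add 16.251.0.0/16 -> H1 at depth 16
  lookup 62.197.4.192: bits 00111110110001010000010011 walk d0:-→d1:-→d2:-→d3:-→d4:-→d5:-→d6:-→d7:-→d8:H0→d9:-→d10:-→d11:-→d12:-→d13:-→d14:-→d15:-→d16:H1→d17:-→d18:-→d19:-→d20:-→d21:-→d22:-→d23:-→d24:-→d25:-→d26:H0 -> H0
  add 62.0.0.0/8 -> H2 at depth 8
  lookup 62.197.4.231: bits 00111110110001010000010011100111 walk d0:-→d1:-→d2:-→d3:-→d4:-→d5:-→d6:-→d7:-→d8:H2→d9:-→d10:-→d11:-→d12:-→d13:-→d14:-→d15:-→d16:H1→d17:-→d18:-→d19:-→d20:-→d21:-→d22:-→d23:-→d24:-→d25:-→d26:H0→d27:-→d28:-→d29:-→d30:-→d31:-→d32:H1 -> H1
  add 226.140.100.168/32 -> H2 at depth 32
  lookup 16.251.196.54: bits 00010000111110111100010000110110 walk d0:-→d1:-→d2:-→d3:-→d4:-→d5:-→d6:-→d7:-→d8:-→d9:-→d10:-→d11:-→d12:-→d13:-→d14:-→d15:-→d16:H1→d17:-→d18:-→d19:-→d20:-→d21:-→d22:-→d23:-→d24:-→d25:-→d26:-→d27:-→d28:-→d29:-→d30:-→d31:-→d32:H2 -> H2
  lookup 226.140.100.168: bits 11100010100011000110010010101000 walk d0:-→d1:-→d2:-→d3:-→d4:H0→d5:-→d6:-→d7:-→d8:-→d9:-→d10:-→d11:-→d12:-→d13:-→d14:-→d15:-→d16:-→d17:-→d18:-→d19:-→d20:H2→d21:-→d22:-→d23:-→d24:-→d25:-→d26:-→d27:-→d28:-→d29:-→d30:-→d31:-→d32:H2 -> H2
  add 62.197.0.0/20 -> H2 at depth 20
  add 226.0.0.0/8 -> H2 at depth 8
  add 16.251.196.0/24 -> H1 at depth 24
  - 62.0.0.0/8 clear@8
  lookup 9.36.44.161: bits 000 walk d0:-→d1:-→d2:-→d3:- -> no-route
  - 62.197.4.231/32 clear@32
  lookup 62.197.5.252: bits 00111110110001010000010 walk d0:-→d1:-→d2:-→d3:-→d4:-→d5:-→d6:-→d7:-→d8:-→d9:-→d10:-→d11:-→d12:-→d13:-→d14:-→d15:-→d16:H1→d17:-→d18:-→d19:-→d20:H2→d21:-→d22:-→d23:- -> H2
  add 16.251.196.0/24 -> H1 at depth 24
  add 0.0.0.0/0 -> H0 at depth 0
  add 62.197.0.0/16 -> H2 at depth 16
  add 16.251.196.0/24 -> H0 at depth 24

== LOOKUPS ==
["H0","H0","no-route","H0","H1","H2","H2","no-route","H2"]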